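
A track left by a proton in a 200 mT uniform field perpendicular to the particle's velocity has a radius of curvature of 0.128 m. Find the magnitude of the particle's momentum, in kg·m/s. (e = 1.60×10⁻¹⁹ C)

Since qvB = mv²/r, the momentum p = mv = qBr.
p = (1×1.60×10^-19)(0.200)(0.128) = 4.10×10^-21 kg·m/s.

p ≈ 4.10×10^-21 kg·m/s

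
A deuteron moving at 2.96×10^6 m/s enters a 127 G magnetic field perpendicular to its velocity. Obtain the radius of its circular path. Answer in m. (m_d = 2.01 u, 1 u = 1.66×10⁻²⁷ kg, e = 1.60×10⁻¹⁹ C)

r ≈ 4.86 m

The magnetic force provides the centripetal force: qvB = mv²/r, so r = mv/(qB).
r = (3.34×10^-27 kg)(2.96×10^6 m/s) / [(1×1.60×10^-19 C)(0.0127 T)] = 4.86 m.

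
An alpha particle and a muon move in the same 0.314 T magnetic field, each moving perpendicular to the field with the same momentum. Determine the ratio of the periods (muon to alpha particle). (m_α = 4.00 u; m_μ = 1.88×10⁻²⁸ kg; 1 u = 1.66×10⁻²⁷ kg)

T = 2πm/(qB) is independent of speed, so T₂/T₁ = (m₂/q₂)/(m₁/q₁).
T_{muon}/T_{alpha particle} = (1.88×10^-28/1e) / (6.64×10^-27/2e) = 0.0566.

ratio ≈ 0.0566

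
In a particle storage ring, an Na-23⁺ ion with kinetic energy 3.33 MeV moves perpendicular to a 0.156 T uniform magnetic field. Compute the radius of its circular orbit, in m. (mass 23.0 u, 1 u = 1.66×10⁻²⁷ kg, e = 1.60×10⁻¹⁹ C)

r ≈ 8.08 m

Convert the energy: K = 3.33 MeV = 5.33×10^-13 J.
v = √(2K/m) = √(2·5.33×10^-13/3.82×10^-26) = 5.28×10^6 m/s.
r = mv/(qB) = (3.82×10^-26)(5.28×10^6) / [(1×1.60×10^-19)(0.156)] = 8.08 m.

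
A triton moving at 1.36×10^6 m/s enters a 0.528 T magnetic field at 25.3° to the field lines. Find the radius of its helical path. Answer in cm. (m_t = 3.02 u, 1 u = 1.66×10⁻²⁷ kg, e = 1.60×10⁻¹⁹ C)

Only the perpendicular component v⊥ = v sin25.3° = 5.81×10^5 m/s is bent by the field.
r = m v⊥ /(qB) = (5.01×10^-27)(5.81×10^5) / [(1×1.60×10^-19)(0.528)] = 0.0345 m.

r ≈ 3.45 cm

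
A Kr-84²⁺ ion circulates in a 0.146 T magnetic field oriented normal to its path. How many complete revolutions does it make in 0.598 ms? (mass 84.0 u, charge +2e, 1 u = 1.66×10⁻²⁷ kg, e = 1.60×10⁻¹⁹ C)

T = 2πm/(qB) = 2π(1.3944×10^-25) / [(2×1.60×10^-19)(0.146)] = 1.8753×10^-5 s.
N = t/T = 5.98×10^-4 / 1.8753×10^-5 ≈ 31.89, so 31 complete revolutions.

N = 31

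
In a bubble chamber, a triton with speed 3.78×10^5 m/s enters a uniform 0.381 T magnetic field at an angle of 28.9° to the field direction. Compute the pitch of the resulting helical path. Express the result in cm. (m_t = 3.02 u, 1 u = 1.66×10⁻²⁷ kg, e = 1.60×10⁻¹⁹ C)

The velocity component along B is v∥ = v cos28.9° = 3.31×10^5 m/s.
The cyclotron period T = 2πm/(qB) = 5.17×10^-7 s is set by m, q, B alone.
Pitch = v∥·T = (3.31×10^5)(5.17×10^-7) = 0.171 m.

pitch ≈ 17.1 cm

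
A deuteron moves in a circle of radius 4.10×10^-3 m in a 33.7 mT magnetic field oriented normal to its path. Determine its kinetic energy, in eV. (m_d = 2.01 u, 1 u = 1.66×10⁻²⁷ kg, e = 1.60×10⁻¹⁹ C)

v = qBr/m = (1×1.60×10^-19)(0.0337)(4.10×10^-3) / (3.34×10^-27) = 6630 m/s.
K = ½mv² = 0.5·(3.34×10^-27)·(6630)² = 7.32×10^-20 J = 0.458 eV.

K ≈ 0.458 eV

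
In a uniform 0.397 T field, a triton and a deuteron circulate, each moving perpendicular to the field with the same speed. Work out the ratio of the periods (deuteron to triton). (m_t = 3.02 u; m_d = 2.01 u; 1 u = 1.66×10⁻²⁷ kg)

T = 2πm/(qB) is independent of speed, so T₂/T₁ = (m₂/q₂)/(m₁/q₁).
T_{deuteron}/T_{triton} = (3.34×10^-27/1e) / (5.01×10^-27/1e) = 0.666.

ratio ≈ 0.666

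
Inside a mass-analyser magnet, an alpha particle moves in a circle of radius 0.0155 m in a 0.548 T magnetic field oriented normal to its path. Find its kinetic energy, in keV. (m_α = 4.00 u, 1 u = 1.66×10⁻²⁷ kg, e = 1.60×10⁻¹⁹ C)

v = qBr/m = (2×1.60×10^-19)(0.548)(0.0155) / (6.64×10^-27) = 4.09×10^5 m/s.
K = ½mv² = 0.5·(6.64×10^-27)·(4.09×10^5)² = 5.56×10^-16 J = 3.48 keV.

K ≈ 3.48 keV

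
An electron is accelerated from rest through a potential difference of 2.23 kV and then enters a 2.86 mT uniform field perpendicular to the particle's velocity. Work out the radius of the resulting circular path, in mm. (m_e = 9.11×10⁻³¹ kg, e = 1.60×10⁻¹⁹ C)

r ≈ 55.7 mm

The kinetic energy gained is K = qV = (1×1.60×10^-19)(2230) = 3.57×10^-16 J.
v = √(2K/m) = 2.80×10^7 m/s.
r = mv/(qB) = (9.11×10^-31)(2.80×10^7) / [(1×1.60×10^-19)(2.86×10^-3)] = 0.0557 m.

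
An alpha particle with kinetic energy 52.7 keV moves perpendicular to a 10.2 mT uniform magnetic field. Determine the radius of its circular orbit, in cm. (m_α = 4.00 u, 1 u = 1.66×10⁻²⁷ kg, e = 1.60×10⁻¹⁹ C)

Convert the energy: K = 52.7 keV = 8.43×10^-15 J.
v = √(2K/m) = √(2·8.43×10^-15/6.64×10^-27) = 1.59×10^6 m/s.
r = mv/(qB) = (6.64×10^-27)(1.59×10^6) / [(2×1.60×10^-19)(0.0102)] = 3.24 m.

r ≈ 324 cm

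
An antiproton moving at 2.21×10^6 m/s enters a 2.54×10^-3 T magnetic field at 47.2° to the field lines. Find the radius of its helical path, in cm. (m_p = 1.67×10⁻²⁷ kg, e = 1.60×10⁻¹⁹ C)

Only the perpendicular component v⊥ = v sin47.2° = 1.62×10^6 m/s is bent by the field.
r = m v⊥ /(qB) = (1.67×10^-27)(1.62×10^6) / [(1×1.60×10^-19)(2.54×10^-3)] = 6.66 m.

r ≈ 666 cm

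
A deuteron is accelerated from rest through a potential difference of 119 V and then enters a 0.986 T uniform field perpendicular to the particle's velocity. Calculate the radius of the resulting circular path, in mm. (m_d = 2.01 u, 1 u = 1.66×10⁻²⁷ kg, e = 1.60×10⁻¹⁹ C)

r ≈ 2.26 mm

The kinetic energy gained is K = qV = (1×1.60×10^-19)(119) = 1.90×10^-17 J.
v = √(2K/m) = 1.07×10^5 m/s.
r = mv/(qB) = (3.34×10^-27)(1.07×10^5) / [(1×1.60×10^-19)(0.986)] = 2.26×10^-3 m.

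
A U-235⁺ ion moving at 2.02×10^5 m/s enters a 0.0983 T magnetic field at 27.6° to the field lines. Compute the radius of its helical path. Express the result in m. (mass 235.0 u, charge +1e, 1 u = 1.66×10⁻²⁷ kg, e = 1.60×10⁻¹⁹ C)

Only the perpendicular component v⊥ = v sin27.6° = 9.36×10^4 m/s is bent by the field.
r = m v⊥ /(qB) = (3.90×10^-25)(9.36×10^4) / [(1×1.60×10^-19)(0.0983)] = 2.32 m.

r ≈ 2.32 m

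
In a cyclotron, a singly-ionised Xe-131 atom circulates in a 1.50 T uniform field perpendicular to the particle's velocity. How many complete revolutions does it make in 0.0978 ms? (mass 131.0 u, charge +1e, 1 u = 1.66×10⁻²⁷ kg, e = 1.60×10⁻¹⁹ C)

N = 17

T = 2πm/(qB) = 2π(2.1746×10^-25) / [(1×1.60×10^-19)(1.50)] = 5.6931×10^-6 s.
N = t/T = 9.78×10^-5 / 5.6931×10^-6 ≈ 17.18, so 17 complete revolutions.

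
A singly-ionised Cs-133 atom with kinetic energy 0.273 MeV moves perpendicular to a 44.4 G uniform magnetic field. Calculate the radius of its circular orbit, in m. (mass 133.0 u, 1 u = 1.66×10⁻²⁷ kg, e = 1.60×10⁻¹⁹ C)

Convert the energy: K = 0.273 MeV = 4.37×10^-14 J.
v = √(2K/m) = √(2·4.37×10^-14/2.21×10^-25) = 6.29×10^5 m/s.
r = mv/(qB) = (2.21×10^-25)(6.29×10^5) / [(1×1.60×10^-19)(4.44×10^-3)] = 195 m.

r ≈ 195 m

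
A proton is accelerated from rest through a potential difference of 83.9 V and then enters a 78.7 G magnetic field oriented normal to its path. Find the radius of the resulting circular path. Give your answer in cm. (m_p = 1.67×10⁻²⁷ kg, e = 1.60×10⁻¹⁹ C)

r ≈ 16.8 cm

The kinetic energy gained is K = qV = (1×1.60×10^-19)(83.9) = 1.34×10^-17 J.
v = √(2K/m) = 1.27×10^5 m/s.
r = mv/(qB) = (1.67×10^-27)(1.27×10^5) / [(1×1.60×10^-19)(7.87×10^-3)] = 0.168 m.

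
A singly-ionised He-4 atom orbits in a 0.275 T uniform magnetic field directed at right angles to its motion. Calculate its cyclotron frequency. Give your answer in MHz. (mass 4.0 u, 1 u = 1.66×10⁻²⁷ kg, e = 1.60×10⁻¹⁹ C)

f ≈ 1.05 MHz

f = qB/(2πm) = (1×1.60×10^-19)(0.275) / [2π(6.64×10^-27)] = 1.05×10^6 Hz.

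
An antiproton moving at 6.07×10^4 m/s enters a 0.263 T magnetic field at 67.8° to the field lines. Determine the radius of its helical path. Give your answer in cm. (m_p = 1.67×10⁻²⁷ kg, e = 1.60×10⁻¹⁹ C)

r ≈ 0.223 cm

Only the perpendicular component v⊥ = v sin67.8° = 5.62×10^4 m/s is bent by the field.
r = m v⊥ /(qB) = (1.67×10^-27)(5.62×10^4) / [(1×1.60×10^-19)(0.263)] = 2.23×10^-3 m.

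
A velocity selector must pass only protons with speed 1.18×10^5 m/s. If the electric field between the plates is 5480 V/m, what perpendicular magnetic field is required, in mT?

B ≈ 46.4 mT

qE = qvB ⇒ B = E/v = (5480) / (1.18×10^5) = 0.0464 T.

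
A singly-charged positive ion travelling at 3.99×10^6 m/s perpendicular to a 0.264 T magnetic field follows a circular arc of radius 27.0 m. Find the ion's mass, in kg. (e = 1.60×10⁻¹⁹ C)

m ≈ 2.86×10^-25 kg

qvB = mv²/r ⇒ m = qBr/v.
m = (1×1.60×10^-19)(0.264)(27.0) / (3.99×10^6) = 2.86×10^-25 kg.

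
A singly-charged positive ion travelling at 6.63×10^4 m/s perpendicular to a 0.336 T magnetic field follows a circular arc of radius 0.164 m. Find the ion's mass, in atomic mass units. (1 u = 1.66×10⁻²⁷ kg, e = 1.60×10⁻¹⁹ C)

qvB = mv²/r ⇒ m = qBr/v.
m = (1×1.60×10^-19)(0.336)(0.164) / (6.63×10^4) = 1.33×10^-25 kg = 80.1 u.

m ≈ 80.1 u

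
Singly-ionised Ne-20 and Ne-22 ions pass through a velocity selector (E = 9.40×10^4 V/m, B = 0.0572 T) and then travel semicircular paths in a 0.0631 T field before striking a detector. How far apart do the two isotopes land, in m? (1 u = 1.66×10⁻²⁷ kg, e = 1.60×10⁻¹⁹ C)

Both emerge at v = E/B₁ = 1.64×10^6 m/s.
r = mv/(qB₂), so r₁ = 5.404 m and r₂ = 5.944 m, giving Δr = 0.540 m.
After a semicircle each ion lands a diameter 2r from the entry slit, so the separation is 2Δr = 1.08 m.

Δd ≈ 1.08 m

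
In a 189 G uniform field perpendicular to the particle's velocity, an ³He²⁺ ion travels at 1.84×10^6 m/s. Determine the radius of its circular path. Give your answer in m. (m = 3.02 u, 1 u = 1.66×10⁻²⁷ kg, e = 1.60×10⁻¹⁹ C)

The magnetic force provides the centripetal force: qvB = mv²/r, so r = mv/(qB).
r = (5.01×10^-27 kg)(1.84×10^6 m/s) / [(2×1.60×10^-19 C)(0.0189 T)] = 1.53 m.

r ≈ 1.53 m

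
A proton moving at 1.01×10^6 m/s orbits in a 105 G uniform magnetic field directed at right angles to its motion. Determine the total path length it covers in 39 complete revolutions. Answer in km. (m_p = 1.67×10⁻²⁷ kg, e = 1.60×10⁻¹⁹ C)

r = mv/(qB) = 1.00 m, so one revolution covers 2πr = 6.31 m.
In 39 revolutions: L = 39·2πr = 246 m.

L ≈ 0.246 km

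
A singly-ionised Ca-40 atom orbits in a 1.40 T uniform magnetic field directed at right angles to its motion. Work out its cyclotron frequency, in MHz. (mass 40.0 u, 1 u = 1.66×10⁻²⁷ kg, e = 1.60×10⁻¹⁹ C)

f = qB/(2πm) = (1×1.60×10^-19)(1.40) / [2π(6.64×10^-26)] = 5.37×10^5 Hz.

f ≈ 0.537 MHz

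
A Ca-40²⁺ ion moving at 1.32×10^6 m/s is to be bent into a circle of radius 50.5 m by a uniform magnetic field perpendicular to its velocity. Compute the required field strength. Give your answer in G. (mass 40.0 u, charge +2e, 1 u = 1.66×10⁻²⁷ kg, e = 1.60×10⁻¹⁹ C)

qvB = mv²/r gives B = mv/(qr).
B = (6.64×10^-26)(1.32×10^6) / [(2×1.60×10^-19)(50.5)] = 5.42×10^-3 T.

B ≈ 54.2 G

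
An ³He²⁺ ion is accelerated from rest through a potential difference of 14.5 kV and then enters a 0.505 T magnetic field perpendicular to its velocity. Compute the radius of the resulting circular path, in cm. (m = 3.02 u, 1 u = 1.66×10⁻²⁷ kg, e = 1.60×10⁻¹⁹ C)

r ≈ 4.22 cm

The kinetic energy gained is K = qV = (2×1.60×10^-19)(1.45×10^4) = 4.64×10^-15 J.
v = √(2K/m) = 1.36×10^6 m/s.
r = mv/(qB) = (5.01×10^-27)(1.36×10^6) / [(2×1.60×10^-19)(0.505)] = 0.0422 m.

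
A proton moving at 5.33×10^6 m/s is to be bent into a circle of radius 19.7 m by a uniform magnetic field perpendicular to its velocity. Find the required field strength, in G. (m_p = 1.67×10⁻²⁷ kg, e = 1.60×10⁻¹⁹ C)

B ≈ 28.2 G

qvB = mv²/r gives B = mv/(qr).
B = (1.67×10^-27)(5.33×10^6) / [(1×1.60×10^-19)(19.7)] = 2.82×10^-3 T.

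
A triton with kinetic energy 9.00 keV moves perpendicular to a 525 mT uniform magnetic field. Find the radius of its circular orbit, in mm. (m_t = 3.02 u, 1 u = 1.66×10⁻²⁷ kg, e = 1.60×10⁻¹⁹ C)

r ≈ 45.2 mm

Convert the energy: K = 9.00 keV = 1.44×10^-15 J.
v = √(2K/m) = √(2·1.44×10^-15/5.01×10^-27) = 7.58×10^5 m/s.
r = mv/(qB) = (5.01×10^-27)(7.58×10^5) / [(1×1.60×10^-19)(0.525)] = 0.0452 m.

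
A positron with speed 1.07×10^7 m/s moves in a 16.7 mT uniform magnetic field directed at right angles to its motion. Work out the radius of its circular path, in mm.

r ≈ 3.65 mm

The magnetic force provides the centripetal force: qvB = mv²/r, so r = mv/(qB).
r = (9.11×10^-31 kg)(1.07×10^7 m/s) / [(1×1.60×10^-19 C)(0.0167 T)] = 3.65×10^-3 m.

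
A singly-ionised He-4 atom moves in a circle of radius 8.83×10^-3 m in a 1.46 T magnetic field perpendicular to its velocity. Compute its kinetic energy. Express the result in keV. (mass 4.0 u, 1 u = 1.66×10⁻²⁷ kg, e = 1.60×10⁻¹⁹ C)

K ≈ 2.00 keV

v = qBr/m = (1×1.60×10^-19)(1.46)(8.83×10^-3) / (6.64×10^-27) = 3.11×10^5 m/s.
K = ½mv² = 0.5·(6.64×10^-27)·(3.11×10^5)² = 3.20×10^-16 J = 2.00 keV.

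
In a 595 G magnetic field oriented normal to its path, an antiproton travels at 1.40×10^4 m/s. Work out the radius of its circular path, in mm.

r ≈ 2.46 mm

The magnetic force provides the centripetal force: qvB = mv²/r, so r = mv/(qB).
r = (1.67×10^-27 kg)(1.40×10^4 m/s) / [(1×1.60×10^-19 C)(0.0595 T)] = 2.46×10^-3 m.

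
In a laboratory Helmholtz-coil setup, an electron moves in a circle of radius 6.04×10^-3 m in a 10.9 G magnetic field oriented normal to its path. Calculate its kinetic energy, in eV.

K ≈ 3.81 eV

v = qBr/m = (1×1.60×10^-19)(1.09×10^-3)(6.04×10^-3) / (9.11×10^-31) = 1.16×10^6 m/s.
K = ½mv² = 0.5·(9.11×10^-31)·(1.16×10^6)² = 6.09×10^-19 J = 3.81 eV.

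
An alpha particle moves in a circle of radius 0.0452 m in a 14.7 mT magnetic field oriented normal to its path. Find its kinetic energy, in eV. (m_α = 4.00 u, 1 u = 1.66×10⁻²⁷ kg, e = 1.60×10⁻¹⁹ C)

v = qBr/m = (2×1.60×10^-19)(0.0147)(0.0452) / (6.64×10^-27) = 3.20×10^4 m/s.
K = ½mv² = 0.5·(6.64×10^-27)·(3.20×10^4)² = 3.40×10^-18 J = 21.3 eV.

K ≈ 21.3 eV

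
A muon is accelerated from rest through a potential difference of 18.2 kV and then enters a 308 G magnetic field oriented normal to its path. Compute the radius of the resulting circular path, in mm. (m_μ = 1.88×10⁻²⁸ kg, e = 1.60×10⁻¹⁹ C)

r ≈ 212 mm

The kinetic energy gained is K = qV = (1×1.60×10^-19)(1.82×10^4) = 2.91×10^-15 J.
v = √(2K/m) = 5.57×10^6 m/s.
r = mv/(qB) = (1.88×10^-28)(5.57×10^6) / [(1×1.60×10^-19)(0.0308)] = 0.212 m.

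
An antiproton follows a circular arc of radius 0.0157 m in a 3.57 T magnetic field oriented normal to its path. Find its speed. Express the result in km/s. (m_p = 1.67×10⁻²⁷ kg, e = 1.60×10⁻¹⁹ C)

v ≈ 5370 km/s

From qvB = mv²/r, v = qBr/m.
v = (1×1.60×10^-19)(3.57)(0.0157) / (1.67×10^-27) = 5.37×10^6 m/s.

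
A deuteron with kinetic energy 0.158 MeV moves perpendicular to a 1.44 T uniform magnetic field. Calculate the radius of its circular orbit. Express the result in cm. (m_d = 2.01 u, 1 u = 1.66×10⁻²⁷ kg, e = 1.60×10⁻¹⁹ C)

Convert the energy: K = 0.158 MeV = 2.53×10^-14 J.
v = √(2K/m) = √(2·2.53×10^-14/3.34×10^-27) = 3.89×10^6 m/s.
r = mv/(qB) = (3.34×10^-27)(3.89×10^6) / [(1×1.60×10^-19)(1.44)] = 0.0564 m.

r ≈ 5.64 cm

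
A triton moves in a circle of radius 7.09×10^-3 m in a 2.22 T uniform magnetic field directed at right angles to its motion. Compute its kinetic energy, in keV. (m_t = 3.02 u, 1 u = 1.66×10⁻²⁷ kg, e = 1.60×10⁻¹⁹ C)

K ≈ 3.95 keV

v = qBr/m = (1×1.60×10^-19)(2.22)(7.09×10^-3) / (5.01×10^-27) = 5.02×10^5 m/s.
K = ½mv² = 0.5·(5.01×10^-27)·(5.02×10^5)² = 6.33×10^-16 J = 3.95 keV.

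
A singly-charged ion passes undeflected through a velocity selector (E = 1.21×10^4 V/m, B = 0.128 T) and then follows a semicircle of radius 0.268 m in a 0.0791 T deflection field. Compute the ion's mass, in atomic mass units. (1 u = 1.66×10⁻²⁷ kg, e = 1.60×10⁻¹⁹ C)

m ≈ 21.6 u

v = E/B₁ = 9.45×10^4 m/s.
From r = mv/(qB₂), m = qB₂r/v = (1×1.60×10^-19)(0.0791)(0.268) / (9.45×10^4) = 3.59×10^-26 kg.
In atomic mass units: m = 3.59×10^-26 / 1.66×10^-27 = 21.6 u.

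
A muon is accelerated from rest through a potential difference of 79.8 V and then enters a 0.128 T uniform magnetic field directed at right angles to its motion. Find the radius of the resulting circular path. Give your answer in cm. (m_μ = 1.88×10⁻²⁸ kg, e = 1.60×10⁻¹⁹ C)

The kinetic energy gained is K = qV = (1×1.60×10^-19)(79.8) = 1.28×10^-17 J.
v = √(2K/m) = 3.69×10^5 m/s.
r = mv/(qB) = (1.88×10^-28)(3.69×10^5) / [(1×1.60×10^-19)(0.128)] = 3.38×10^-3 m.

r ≈ 0.338 cm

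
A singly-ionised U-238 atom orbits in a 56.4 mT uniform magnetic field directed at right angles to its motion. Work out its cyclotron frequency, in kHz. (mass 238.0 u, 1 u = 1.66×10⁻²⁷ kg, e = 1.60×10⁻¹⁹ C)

f = qB/(2πm) = (1×1.60×10^-19)(0.0564) / [2π(3.95×10^-25)] = 3640 Hz.

f ≈ 3.64 kHz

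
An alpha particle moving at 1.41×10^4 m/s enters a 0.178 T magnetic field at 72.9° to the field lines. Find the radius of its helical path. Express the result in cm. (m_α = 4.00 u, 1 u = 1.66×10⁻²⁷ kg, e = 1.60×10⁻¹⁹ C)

Only the perpendicular component v⊥ = v sin72.9° = 1.35×10^4 m/s is bent by the field.
r = m v⊥ /(qB) = (6.64×10^-27)(1.35×10^4) / [(2×1.60×10^-19)(0.178)] = 1.57×10^-3 m.

r ≈ 0.157 cm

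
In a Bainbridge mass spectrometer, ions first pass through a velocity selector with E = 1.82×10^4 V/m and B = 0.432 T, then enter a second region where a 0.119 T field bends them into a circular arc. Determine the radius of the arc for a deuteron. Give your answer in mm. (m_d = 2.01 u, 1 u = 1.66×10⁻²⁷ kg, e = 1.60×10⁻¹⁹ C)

r ≈ 7.38 mm

The selector passes v = E/B = 1.82×10^4/0.432 = 4.21×10^4 m/s.
In the deflection region, r = mv/(qB₂) = (3.34×10^-27)(4.21×10^4) / [(1×1.60×10^-19)(0.119)] = 7.38×10^-3 m.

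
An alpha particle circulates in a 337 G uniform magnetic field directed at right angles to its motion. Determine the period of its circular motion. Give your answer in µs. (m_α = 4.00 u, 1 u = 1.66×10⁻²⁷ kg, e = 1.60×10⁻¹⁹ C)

The cyclotron period is independent of speed: T = 2πm/(qB).
T = 2π(6.64×10^-27) / [(2×1.60×10^-19)(0.0337)] = 3.87×10^-6 s.

T ≈ 3.87 µs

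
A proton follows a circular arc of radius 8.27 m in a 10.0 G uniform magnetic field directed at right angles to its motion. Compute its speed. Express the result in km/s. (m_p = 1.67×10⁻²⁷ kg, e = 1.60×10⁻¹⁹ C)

v ≈ 792 km/s

From qvB = mv²/r, v = qBr/m.
v = (1×1.60×10^-19)(1.00×10^-3)(8.27) / (1.67×10^-27) = 7.92×10^5 m/s.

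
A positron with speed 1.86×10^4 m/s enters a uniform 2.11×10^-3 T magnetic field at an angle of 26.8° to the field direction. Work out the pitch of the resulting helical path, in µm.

pitch ≈ 281 µm

The velocity component along B is v∥ = v cos26.8° = 1.66×10^4 m/s.
The cyclotron period T = 2πm/(qB) = 1.70×10^-8 s is set by m, q, B alone.
Pitch = v∥·T = (1.66×10^4)(1.70×10^-8) = 2.81×10^-4 m.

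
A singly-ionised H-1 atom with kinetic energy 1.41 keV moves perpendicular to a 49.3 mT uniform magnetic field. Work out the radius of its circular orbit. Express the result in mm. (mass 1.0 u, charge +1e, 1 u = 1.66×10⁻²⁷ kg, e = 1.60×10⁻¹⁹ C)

Convert the energy: K = 1.41 keV = 2.26×10^-16 J.
v = √(2K/m) = √(2·2.26×10^-16/1.66×10^-27) = 5.21×10^5 m/s.
r = mv/(qB) = (1.66×10^-27)(5.21×10^5) / [(1×1.60×10^-19)(0.0493)] = 0.110 m.

r ≈ 110 mm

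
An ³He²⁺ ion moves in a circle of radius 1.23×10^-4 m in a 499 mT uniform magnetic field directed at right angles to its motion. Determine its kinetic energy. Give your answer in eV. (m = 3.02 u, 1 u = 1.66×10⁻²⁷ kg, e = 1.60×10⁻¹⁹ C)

K ≈ 0.240 eV

v = qBr/m = (2×1.60×10^-19)(0.499)(1.23×10^-4) / (5.01×10^-27) = 3920 m/s.
K = ½mv² = 0.5·(5.01×10^-27)·(3920)² = 3.85×10^-20 J = 0.240 eV.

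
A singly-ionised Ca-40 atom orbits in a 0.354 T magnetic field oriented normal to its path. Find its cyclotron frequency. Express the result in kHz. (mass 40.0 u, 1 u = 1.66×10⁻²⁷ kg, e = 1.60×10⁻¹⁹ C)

f ≈ 136 kHz

f = qB/(2πm) = (1×1.60×10^-19)(0.354) / [2π(6.64×10^-26)] = 1.36×10^5 Hz.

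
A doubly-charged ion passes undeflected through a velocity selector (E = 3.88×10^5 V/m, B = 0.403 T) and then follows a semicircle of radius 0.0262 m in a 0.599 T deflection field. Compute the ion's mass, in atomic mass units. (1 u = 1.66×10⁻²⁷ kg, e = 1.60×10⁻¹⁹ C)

v = E/B₁ = 9.63×10^5 m/s.
From r = mv/(qB₂), m = qB₂r/v = (2×1.60×10^-19)(0.599)(0.0262) / (9.63×10^5) = 5.22×10^-27 kg.
In atomic mass units: m = 5.22×10^-27 / 1.66×10^-27 = 3.14 u.

m ≈ 3.14 u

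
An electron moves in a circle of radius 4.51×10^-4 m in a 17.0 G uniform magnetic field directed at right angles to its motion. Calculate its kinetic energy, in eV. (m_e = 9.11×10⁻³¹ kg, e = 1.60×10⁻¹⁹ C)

K ≈ 0.0516 eV

v = qBr/m = (1×1.60×10^-19)(1.70×10^-3)(4.51×10^-4) / (9.11×10^-31) = 1.35×10^5 m/s.
K = ½mv² = 0.5·(9.11×10^-31)·(1.35×10^5)² = 8.26×10^-21 J = 0.0516 eV.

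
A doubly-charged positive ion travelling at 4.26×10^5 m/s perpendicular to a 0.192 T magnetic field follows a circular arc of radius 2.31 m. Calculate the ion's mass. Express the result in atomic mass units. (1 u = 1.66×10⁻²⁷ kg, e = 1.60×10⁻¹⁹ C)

qvB = mv²/r ⇒ m = qBr/v.
m = (2×1.60×10^-19)(0.192)(2.31) / (4.26×10^5) = 3.33×10^-25 kg = 201 u.

m ≈ 201 u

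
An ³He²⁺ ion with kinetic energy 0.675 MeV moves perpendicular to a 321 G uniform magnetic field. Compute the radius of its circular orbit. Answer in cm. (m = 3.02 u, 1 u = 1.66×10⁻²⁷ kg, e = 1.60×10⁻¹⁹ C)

Convert the energy: K = 0.675 MeV = 1.08×10^-13 J.
v = √(2K/m) = √(2·1.08×10^-13/5.01×10^-27) = 6.56×10^6 m/s.
r = mv/(qB) = (5.01×10^-27)(6.56×10^6) / [(2×1.60×10^-19)(0.0321)] = 3.20 m.

r ≈ 320 cm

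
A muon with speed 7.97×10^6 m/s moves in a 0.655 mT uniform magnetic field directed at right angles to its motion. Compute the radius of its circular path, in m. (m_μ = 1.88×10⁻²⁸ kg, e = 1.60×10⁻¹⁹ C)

r ≈ 14.3 m

The magnetic force provides the centripetal force: qvB = mv²/r, so r = mv/(qB).
r = (1.88×10^-28 kg)(7.97×10^6 m/s) / [(1×1.60×10^-19 C)(6.55×10^-4 T)] = 14.3 m.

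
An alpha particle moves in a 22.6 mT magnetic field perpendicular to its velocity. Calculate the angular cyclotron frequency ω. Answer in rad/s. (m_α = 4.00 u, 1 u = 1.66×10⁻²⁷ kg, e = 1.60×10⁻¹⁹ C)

ω ≈ 1.09×10^6 rad/s

ω = qB/m = (2×1.60×10^-19)(0.0226) / (6.64×10^-27) = 1.09×10^6 rad/s.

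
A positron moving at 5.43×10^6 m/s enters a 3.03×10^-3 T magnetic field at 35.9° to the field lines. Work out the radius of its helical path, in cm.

r ≈ 0.598 cm

Only the perpendicular component v⊥ = v sin35.9° = 3.18×10^6 m/s is bent by the field.
r = m v⊥ /(qB) = (9.11×10^-31)(3.18×10^6) / [(1×1.60×10^-19)(3.03×10^-3)] = 5.98×10^-3 m.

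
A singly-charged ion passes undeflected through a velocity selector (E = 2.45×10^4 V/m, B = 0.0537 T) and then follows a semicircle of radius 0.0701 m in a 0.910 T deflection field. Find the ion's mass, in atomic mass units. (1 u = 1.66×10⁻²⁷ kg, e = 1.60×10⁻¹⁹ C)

m ≈ 13.5 u

v = E/B₁ = 4.56×10^5 m/s.
From r = mv/(qB₂), m = qB₂r/v = (1×1.60×10^-19)(0.910)(0.0701) / (4.56×10^5) = 2.24×10^-26 kg.
In atomic mass units: m = 2.24×10^-26 / 1.66×10^-27 = 13.5 u.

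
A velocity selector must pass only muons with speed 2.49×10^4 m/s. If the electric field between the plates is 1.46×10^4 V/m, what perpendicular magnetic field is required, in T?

B ≈ 0.586 T

qE = qvB ⇒ B = E/v = (1.46×10^4) / (2.49×10^4) = 0.586 T.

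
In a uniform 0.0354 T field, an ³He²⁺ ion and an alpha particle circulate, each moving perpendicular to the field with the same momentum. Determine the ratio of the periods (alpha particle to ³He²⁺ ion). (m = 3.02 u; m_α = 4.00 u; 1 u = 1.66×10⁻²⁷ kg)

T = 2πm/(qB) is independent of speed, so T₂/T₁ = (m₂/q₂)/(m₁/q₁).
T_{alpha particle}/T_{³He²⁺ ion} = (6.64×10^-27/2e) / (5.01×10^-27/2e) = 1.32.

ratio ≈ 1.32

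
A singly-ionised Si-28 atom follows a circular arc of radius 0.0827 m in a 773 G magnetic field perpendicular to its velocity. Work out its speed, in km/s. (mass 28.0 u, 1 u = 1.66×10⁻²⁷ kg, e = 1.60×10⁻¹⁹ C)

v ≈ 22.0 km/s

From qvB = mv²/r, v = qBr/m.
v = (1×1.60×10^-19)(0.0773)(0.0827) / (4.65×10^-26) = 2.20×10^4 m/s.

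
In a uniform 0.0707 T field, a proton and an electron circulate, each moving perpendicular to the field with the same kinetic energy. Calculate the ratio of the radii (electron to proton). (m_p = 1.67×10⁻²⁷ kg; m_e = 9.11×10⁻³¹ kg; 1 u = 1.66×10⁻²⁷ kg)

ratio ≈ 0.0234

r = √(2mK)/(qB) ⇒ at equal K, r ∝ √m/q.
r_{electron}/r_{proton} = 0.0234.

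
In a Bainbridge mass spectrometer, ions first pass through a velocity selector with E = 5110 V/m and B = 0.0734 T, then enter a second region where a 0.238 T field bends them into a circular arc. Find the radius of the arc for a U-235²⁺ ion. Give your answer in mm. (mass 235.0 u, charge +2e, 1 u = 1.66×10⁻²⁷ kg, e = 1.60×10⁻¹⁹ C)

r ≈ 357 mm

The selector passes v = E/B = 5110/0.0734 = 6.96×10^4 m/s.
In the deflection region, r = mv/(qB₂) = (3.90×10^-25)(6.96×10^4) / [(2×1.60×10^-19)(0.238)] = 0.357 m.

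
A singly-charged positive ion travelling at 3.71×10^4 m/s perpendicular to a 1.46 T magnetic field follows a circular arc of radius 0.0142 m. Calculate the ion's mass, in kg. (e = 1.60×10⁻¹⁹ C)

m ≈ 8.94×10^-26 kg

qvB = mv²/r ⇒ m = qBr/v.
m = (1×1.60×10^-19)(1.46)(0.0142) / (3.71×10^4) = 8.94×10^-26 kg.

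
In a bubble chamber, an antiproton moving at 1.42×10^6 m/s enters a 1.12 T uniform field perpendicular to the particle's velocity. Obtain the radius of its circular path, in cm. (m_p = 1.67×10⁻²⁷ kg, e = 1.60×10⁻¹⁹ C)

r ≈ 1.32 cm

The magnetic force provides the centripetal force: qvB = mv²/r, so r = mv/(qB).
r = (1.67×10^-27 kg)(1.42×10^6 m/s) / [(1×1.60×10^-19 C)(1.12 T)] = 0.0132 m.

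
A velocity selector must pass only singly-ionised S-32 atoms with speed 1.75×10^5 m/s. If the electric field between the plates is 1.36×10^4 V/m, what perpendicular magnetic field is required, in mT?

B ≈ 77.7 mT

qE = qvB ⇒ B = E/v = (1.36×10^4) / (1.75×10^5) = 0.0777 T.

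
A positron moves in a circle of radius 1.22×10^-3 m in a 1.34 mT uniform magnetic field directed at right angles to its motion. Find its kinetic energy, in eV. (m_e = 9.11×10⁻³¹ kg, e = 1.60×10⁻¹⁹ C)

K ≈ 0.235 eV

v = qBr/m = (1×1.60×10^-19)(1.34×10^-3)(1.22×10^-3) / (9.11×10^-31) = 2.87×10^5 m/s.
K = ½mv² = 0.5·(9.11×10^-31)·(2.87×10^5)² = 3.76×10^-20 J = 0.235 eV.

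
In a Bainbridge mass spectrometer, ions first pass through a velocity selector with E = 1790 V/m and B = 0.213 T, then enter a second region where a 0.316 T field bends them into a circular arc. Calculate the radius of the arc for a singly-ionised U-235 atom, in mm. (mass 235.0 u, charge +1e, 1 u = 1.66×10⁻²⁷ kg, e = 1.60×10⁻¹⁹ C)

r ≈ 64.8 mm

The selector passes v = E/B = 1790/0.213 = 8400 m/s.
In the deflection region, r = mv/(qB₂) = (3.90×10^-25)(8400) / [(1×1.60×10^-19)(0.316)] = 0.0648 m.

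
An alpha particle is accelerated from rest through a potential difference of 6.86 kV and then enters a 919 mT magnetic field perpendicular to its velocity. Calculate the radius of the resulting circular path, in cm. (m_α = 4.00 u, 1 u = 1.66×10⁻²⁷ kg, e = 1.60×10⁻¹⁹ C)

The kinetic energy gained is K = qV = (2×1.60×10^-19)(6860) = 2.20×10^-15 J.
v = √(2K/m) = 8.13×10^5 m/s.
r = mv/(qB) = (6.64×10^-27)(8.13×10^5) / [(2×1.60×10^-19)(0.919)] = 0.0184 m.

r ≈ 1.84 cm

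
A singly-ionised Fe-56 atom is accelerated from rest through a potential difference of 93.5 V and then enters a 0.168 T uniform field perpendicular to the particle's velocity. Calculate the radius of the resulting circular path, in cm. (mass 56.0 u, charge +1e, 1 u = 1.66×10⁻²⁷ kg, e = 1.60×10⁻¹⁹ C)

The kinetic energy gained is K = qV = (1×1.60×10^-19)(93.5) = 1.50×10^-17 J.
v = √(2K/m) = 1.79×10^4 m/s.
r = mv/(qB) = (9.30×10^-26)(1.79×10^4) / [(1×1.60×10^-19)(0.168)] = 0.0620 m.

r ≈ 6.20 cm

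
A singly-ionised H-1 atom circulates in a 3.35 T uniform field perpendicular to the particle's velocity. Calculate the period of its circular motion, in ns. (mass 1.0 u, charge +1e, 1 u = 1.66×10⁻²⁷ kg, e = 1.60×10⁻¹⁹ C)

The cyclotron period is independent of speed: T = 2πm/(qB).
T = 2π(1.66×10^-27) / [(1×1.60×10^-19)(3.35)] = 1.95×10^-8 s.

T ≈ 19.5 ns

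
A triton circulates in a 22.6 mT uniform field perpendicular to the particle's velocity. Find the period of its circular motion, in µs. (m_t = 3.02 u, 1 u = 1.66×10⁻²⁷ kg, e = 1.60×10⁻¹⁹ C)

T ≈ 8.71 µs

The cyclotron period is independent of speed: T = 2πm/(qB).
T = 2π(5.01×10^-27) / [(1×1.60×10^-19)(0.0226)] = 8.71×10^-6 s.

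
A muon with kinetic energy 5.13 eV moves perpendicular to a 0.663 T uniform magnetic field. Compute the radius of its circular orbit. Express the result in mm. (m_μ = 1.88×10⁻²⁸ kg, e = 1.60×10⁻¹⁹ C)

Convert the energy: K = 5.13 eV = 8.21×10^-19 J.
v = √(2K/m) = √(2·8.21×10^-19/1.88×10^-28) = 9.34×10^4 m/s.
r = mv/(qB) = (1.88×10^-28)(9.34×10^4) / [(1×1.60×10^-19)(0.663)] = 1.66×10^-4 m.

r ≈ 0.166 mm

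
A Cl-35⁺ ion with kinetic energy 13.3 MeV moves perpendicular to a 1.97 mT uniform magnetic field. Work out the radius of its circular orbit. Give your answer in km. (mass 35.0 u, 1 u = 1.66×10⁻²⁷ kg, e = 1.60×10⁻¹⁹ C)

Convert the energy: K = 13.3 MeV = 2.13×10^-12 J.
v = √(2K/m) = √(2·2.13×10^-12/5.81×10^-26) = 8.56×10^6 m/s.
r = mv/(qB) = (5.81×10^-26)(8.56×10^6) / [(1×1.60×10^-19)(1.97×10^-3)] = 1580 m.

r ≈ 1.58 km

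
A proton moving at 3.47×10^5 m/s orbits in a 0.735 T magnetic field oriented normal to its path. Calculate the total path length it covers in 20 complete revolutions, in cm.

r = mv/(qB) = 4.93×10^-3 m, so one revolution covers 2πr = 0.0310 m.
In 20 revolutions: L = 20·2πr = 0.619 m.

L ≈ 61.9 cm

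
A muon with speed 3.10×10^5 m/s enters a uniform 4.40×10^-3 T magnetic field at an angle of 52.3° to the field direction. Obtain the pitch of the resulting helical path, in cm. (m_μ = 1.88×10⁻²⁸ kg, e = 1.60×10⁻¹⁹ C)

pitch ≈ 31.8 cm

The velocity component along B is v∥ = v cos52.3° = 1.90×10^5 m/s.
The cyclotron period T = 2πm/(qB) = 1.68×10^-6 s is set by m, q, B alone.
Pitch = v∥·T = (1.90×10^5)(1.68×10^-6) = 0.318 m.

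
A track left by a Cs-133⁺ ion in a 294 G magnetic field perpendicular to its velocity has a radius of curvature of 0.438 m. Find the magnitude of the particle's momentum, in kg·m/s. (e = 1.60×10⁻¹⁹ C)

p ≈ 2.06×10^-21 kg·m/s

Since qvB = mv²/r, the momentum p = mv = qBr.
p = (1×1.60×10^-19)(0.0294)(0.438) = 2.06×10^-21 kg·m/s.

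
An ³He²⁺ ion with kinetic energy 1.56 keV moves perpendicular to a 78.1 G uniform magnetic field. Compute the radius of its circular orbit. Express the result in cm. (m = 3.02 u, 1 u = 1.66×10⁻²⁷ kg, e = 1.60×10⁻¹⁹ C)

Convert the energy: K = 1.56 keV = 2.50×10^-16 J.
v = √(2K/m) = √(2·2.50×10^-16/5.01×10^-27) = 3.16×10^5 m/s.
r = mv/(qB) = (5.01×10^-27)(3.16×10^5) / [(2×1.60×10^-19)(7.81×10^-3)] = 0.633 m.

r ≈ 63.3 cm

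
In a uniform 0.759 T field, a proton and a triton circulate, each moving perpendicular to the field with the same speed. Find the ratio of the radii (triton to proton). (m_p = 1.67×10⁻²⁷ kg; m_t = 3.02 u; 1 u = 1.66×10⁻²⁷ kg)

ratio ≈ 3.00

r = mv/(qB) ⇒ at equal v, r ∝ m/q.
r_{triton}/r_{proton} = 3.00.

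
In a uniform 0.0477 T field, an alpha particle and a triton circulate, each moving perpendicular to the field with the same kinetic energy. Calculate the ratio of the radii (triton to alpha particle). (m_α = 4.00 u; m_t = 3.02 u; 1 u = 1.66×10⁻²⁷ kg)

r = √(2mK)/(qB) ⇒ at equal K, r ∝ √m/q.
r_{triton}/r_{alpha particle} = 1.74.

ratio ≈ 1.74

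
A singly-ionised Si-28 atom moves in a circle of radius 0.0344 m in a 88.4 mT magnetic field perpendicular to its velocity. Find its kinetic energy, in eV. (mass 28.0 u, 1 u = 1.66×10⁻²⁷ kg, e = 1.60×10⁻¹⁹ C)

v = qBr/m = (1×1.60×10^-19)(0.0884)(0.0344) / (4.65×10^-26) = 1.05×10^4 m/s.
K = ½mv² = 0.5·(4.65×10^-26)·(1.05×10^4)² = 2.55×10^-18 J = 15.9 eV.

K ≈ 15.9 eV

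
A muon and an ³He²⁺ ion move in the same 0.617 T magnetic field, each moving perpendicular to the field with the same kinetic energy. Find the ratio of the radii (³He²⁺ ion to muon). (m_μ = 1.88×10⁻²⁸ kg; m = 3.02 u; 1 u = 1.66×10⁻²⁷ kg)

r = √(2mK)/(qB) ⇒ at equal K, r ∝ √m/q.
r_{³He²⁺ ion}/r_{muon} = 2.58.

ratio ≈ 2.58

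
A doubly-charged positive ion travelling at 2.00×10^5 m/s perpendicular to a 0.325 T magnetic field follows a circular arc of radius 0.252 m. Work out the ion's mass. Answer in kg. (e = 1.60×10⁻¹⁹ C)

m ≈ 1.31×10^-25 kg

qvB = mv²/r ⇒ m = qBr/v.
m = (2×1.60×10^-19)(0.325)(0.252) / (2.00×10^5) = 1.31×10^-25 kg.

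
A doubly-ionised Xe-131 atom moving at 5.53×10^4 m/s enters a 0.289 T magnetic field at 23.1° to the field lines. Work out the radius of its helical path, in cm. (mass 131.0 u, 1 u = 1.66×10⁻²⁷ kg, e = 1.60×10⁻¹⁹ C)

r ≈ 5.10 cm

Only the perpendicular component v⊥ = v sin23.1° = 2.17×10^4 m/s is bent by the field.
r = m v⊥ /(qB) = (2.17×10^-25)(2.17×10^4) / [(2×1.60×10^-19)(0.289)] = 0.0510 m.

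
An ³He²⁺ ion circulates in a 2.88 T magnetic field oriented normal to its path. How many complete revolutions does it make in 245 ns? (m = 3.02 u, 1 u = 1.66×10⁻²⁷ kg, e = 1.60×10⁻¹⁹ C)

T = 2πm/(qB) = 2π(5.0132×10^-27) / [(2×1.60×10^-19)(2.88)] = 3.4178×10^-8 s.
N = t/T = 2.45×10^-7 / 3.4178×10^-8 ≈ 7.17, so 7 complete revolutions.

N = 7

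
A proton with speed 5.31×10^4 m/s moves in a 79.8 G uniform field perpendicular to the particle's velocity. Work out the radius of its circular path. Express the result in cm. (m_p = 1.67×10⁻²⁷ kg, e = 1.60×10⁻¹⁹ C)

r ≈ 6.95 cm

The magnetic force provides the centripetal force: qvB = mv²/r, so r = mv/(qB).
r = (1.67×10^-27 kg)(5.31×10^4 m/s) / [(1×1.60×10^-19 C)(7.98×10^-3 T)] = 0.0695 m.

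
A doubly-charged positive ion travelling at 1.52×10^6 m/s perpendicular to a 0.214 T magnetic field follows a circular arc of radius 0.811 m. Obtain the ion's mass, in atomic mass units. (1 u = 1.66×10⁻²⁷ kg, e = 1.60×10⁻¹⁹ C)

qvB = mv²/r ⇒ m = qBr/v.
m = (2×1.60×10^-19)(0.214)(0.811) / (1.52×10^6) = 3.65×10^-26 kg = 22.0 u.

m ≈ 22.0 u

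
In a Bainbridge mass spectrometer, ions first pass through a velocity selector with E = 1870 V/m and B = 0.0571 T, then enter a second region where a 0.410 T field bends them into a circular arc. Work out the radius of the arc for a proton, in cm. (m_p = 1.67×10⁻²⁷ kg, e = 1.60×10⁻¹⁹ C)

r ≈ 0.0834 cm

The selector passes v = E/B = 1870/0.0571 = 3.27×10^4 m/s.
In the deflection region, r = mv/(qB₂) = (1.67×10^-27)(3.27×10^4) / [(1×1.60×10^-19)(0.410)] = 8.34×10^-4 m.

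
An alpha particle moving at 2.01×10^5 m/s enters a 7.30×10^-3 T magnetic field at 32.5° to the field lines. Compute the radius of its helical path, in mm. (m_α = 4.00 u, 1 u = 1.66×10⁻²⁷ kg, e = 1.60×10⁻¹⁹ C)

Only the perpendicular component v⊥ = v sin32.5° = 1.08×10^5 m/s is bent by the field.
r = m v⊥ /(qB) = (6.64×10^-27)(1.08×10^5) / [(2×1.60×10^-19)(7.30×10^-3)] = 0.307 m.

r ≈ 307 mm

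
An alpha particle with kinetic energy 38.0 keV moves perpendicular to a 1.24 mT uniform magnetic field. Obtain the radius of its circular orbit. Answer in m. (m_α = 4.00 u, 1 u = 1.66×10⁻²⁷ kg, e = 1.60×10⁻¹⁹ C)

Convert the energy: K = 38.0 keV = 6.08×10^-15 J.
v = √(2K/m) = √(2·6.08×10^-15/6.64×10^-27) = 1.35×10^6 m/s.
r = mv/(qB) = (6.64×10^-27)(1.35×10^6) / [(2×1.60×10^-19)(1.24×10^-3)] = 22.6 m.

r ≈ 22.6 m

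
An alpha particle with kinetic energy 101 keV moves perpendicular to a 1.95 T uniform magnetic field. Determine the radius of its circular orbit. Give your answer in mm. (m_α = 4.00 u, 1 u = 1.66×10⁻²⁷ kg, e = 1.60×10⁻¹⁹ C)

r ≈ 23.5 mm

Convert the energy: K = 101 keV = 1.62×10^-14 J.
v = √(2K/m) = √(2·1.62×10^-14/6.64×10^-27) = 2.21×10^6 m/s.
r = mv/(qB) = (6.64×10^-27)(2.21×10^6) / [(2×1.60×10^-19)(1.95)] = 0.0235 m.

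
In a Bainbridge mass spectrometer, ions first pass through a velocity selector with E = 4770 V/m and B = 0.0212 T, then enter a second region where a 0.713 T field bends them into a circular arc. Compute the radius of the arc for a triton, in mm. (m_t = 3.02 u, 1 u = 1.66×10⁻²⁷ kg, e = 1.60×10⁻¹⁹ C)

r ≈ 9.89 mm

The selector passes v = E/B = 4770/0.0212 = 2.25×10^5 m/s.
In the deflection region, r = mv/(qB₂) = (5.01×10^-27)(2.25×10^5) / [(1×1.60×10^-19)(0.713)] = 9.89×10^-3 m.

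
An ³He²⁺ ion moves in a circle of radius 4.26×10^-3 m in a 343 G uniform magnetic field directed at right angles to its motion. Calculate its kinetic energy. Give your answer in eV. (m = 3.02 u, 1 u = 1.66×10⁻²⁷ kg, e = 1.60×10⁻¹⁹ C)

K ≈ 1.36 eV

v = qBr/m = (2×1.60×10^-19)(0.0343)(4.26×10^-3) / (5.01×10^-27) = 9330 m/s.
K = ½mv² = 0.5·(5.01×10^-27)·(9330)² = 2.18×10^-19 J = 1.36 eV.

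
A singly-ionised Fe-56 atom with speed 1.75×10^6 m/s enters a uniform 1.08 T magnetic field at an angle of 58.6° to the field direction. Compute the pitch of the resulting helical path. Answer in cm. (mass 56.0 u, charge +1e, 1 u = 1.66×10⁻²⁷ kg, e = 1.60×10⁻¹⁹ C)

The velocity component along B is v∥ = v cos58.6° = 9.12×10^5 m/s.
The cyclotron period T = 2πm/(qB) = 3.38×10^-6 s is set by m, q, B alone.
Pitch = v∥·T = (9.12×10^5)(3.38×10^-6) = 3.08 m.

pitch ≈ 308 cm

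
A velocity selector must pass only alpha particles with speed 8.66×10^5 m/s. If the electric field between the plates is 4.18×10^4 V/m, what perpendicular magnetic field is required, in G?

qE = qvB ⇒ B = E/v = (4.18×10^4) / (8.66×10^5) = 0.0483 T.

B ≈ 483 G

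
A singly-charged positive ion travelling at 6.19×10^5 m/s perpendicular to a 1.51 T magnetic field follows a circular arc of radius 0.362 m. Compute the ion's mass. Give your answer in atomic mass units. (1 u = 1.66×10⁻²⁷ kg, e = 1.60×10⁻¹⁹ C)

m ≈ 85.1 u

qvB = mv²/r ⇒ m = qBr/v.
m = (1×1.60×10^-19)(1.51)(0.362) / (6.19×10^5) = 1.41×10^-25 kg = 85.1 u.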